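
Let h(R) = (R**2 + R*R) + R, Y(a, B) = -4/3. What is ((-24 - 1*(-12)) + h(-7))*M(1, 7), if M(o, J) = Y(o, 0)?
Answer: -316/3 ≈ -105.33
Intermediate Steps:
Y(a, B) = -4/3 (Y(a, B) = -4*1/3 = -4/3)
M(o, J) = -4/3
h(R) = R + 2*R**2 (h(R) = (R**2 + R**2) + R = 2*R**2 + R = R + 2*R**2)
((-24 - 1*(-12)) + h(-7))*M(1, 7) = ((-24 - 1*(-12)) - 7*(1 + 2*(-7)))*(-4/3) = ((-24 + 12) - 7*(1 - 14))*(-4/3) = (-12 - 7*(-13))*(-4/3) = (-12 + 91)*(-4/3) = 79*(-4/3) = -316/3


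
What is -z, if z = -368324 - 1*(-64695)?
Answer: 303629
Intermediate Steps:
z = -303629 (z = -368324 + 64695 = -303629)
-z = -1*(-303629) = 303629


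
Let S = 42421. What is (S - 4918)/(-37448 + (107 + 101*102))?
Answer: -12501/9013 ≈ -1.3870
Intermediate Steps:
(S - 4918)/(-37448 + (107 + 101*102)) = (42421 - 4918)/(-37448 + (107 + 101*102)) = 37503/(-37448 + (107 + 10302)) = 37503/(-37448 + 10409) = 37503/(-27039) = 37503*(-1/27039) = -12501/9013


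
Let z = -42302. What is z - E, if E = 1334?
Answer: -43636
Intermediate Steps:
z - E = -42302 - 1*1334 = -42302 - 1334 = -43636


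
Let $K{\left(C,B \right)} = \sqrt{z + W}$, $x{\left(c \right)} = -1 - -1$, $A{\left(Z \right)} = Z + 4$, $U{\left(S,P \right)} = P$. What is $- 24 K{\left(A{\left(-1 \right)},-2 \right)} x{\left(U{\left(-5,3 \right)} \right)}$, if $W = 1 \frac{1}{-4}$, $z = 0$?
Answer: $0$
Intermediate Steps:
$A{\left(Z \right)} = 4 + Z$
$W = - \frac{1}{4}$ ($W = 1 \left(- \frac{1}{4}\right) = - \frac{1}{4} \approx -0.25$)
$x{\left(c \right)} = 0$ ($x{\left(c \right)} = -1 + 1 = 0$)
$K{\left(C,B \right)} = \frac{i}{2}$ ($K{\left(C,B \right)} = \sqrt{0 - \frac{1}{4}} = \sqrt{- \frac{1}{4}} = \frac{i}{2}$)
$- 24 K{\left(A{\left(-1 \right)},-2 \right)} x{\left(U{\left(-5,3 \right)} \right)} = - 24 \frac{i}{2} \cdot 0 = - 12 i 0 = 0$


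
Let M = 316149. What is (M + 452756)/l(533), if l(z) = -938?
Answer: -768905/938 ≈ -819.73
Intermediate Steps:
(M + 452756)/l(533) = (316149 + 452756)/(-938) = 768905*(-1/938) = -768905/938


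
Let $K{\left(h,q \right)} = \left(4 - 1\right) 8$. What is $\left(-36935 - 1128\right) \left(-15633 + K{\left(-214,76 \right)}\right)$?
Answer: $594125367$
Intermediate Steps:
$K{\left(h,q \right)} = 24$ ($K{\left(h,q \right)} = 3 \cdot 8 = 24$)
$\left(-36935 - 1128\right) \left(-15633 + K{\left(-214,76 \right)}\right) = \left(-36935 - 1128\right) \left(-15633 + 24\right) = \left(-38063\right) \left(-15609\right) = 594125367$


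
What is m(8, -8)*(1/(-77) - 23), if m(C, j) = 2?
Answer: -3544/77 ≈ -46.026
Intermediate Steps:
m(8, -8)*(1/(-77) - 23) = 2*(1/(-77) - 23) = 2*(-1/77 - 23) = 2*(-1772/77) = -3544/77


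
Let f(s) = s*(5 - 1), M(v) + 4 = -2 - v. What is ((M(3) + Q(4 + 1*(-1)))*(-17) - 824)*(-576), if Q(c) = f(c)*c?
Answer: 739008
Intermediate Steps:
M(v) = -6 - v (M(v) = -4 + (-2 - v) = -6 - v)
f(s) = 4*s (f(s) = s*4 = 4*s)
Q(c) = 4*c² (Q(c) = (4*c)*c = 4*c²)
((M(3) + Q(4 + 1*(-1)))*(-17) - 824)*(-576) = (((-6 - 1*3) + 4*(4 + 1*(-1))²)*(-17) - 824)*(-576) = (((-6 - 3) + 4*(4 - 1)²)*(-17) - 824)*(-576) = ((-9 + 4*3²)*(-17) - 824)*(-576) = ((-9 + 4*9)*(-17) - 824)*(-576) = ((-9 + 36)*(-17) - 824)*(-576) = (27*(-17) - 824)*(-576) = (-459 - 824)*(-576) = -1283*(-576) = 739008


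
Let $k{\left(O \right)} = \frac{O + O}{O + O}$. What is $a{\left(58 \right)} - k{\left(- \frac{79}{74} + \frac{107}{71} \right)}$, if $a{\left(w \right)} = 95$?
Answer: $94$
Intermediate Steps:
$k{\left(O \right)} = 1$ ($k{\left(O \right)} = \frac{2 O}{2 O} = 2 O \frac{1}{2 O} = 1$)
$a{\left(58 \right)} - k{\left(- \frac{79}{74} + \frac{107}{71} \right)} = 95 - 1 = 94$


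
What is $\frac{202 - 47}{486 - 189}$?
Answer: $\frac{155}{297} \approx 0.52189$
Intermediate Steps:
$\frac{202 - 47}{486 - 189} = \frac{155}{297}$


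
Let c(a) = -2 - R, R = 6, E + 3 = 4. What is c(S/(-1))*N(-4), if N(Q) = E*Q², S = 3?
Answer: -128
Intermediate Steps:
E = 1 (E = -3 + 4 = 1)
N(Q) = Q² (N(Q) = 1*Q² = Q²)
c(a) = -8 (c(a) = -2 - 1*6 = -2 - 6 = -8)
c(S/(-1))*N(-4) = -8*(-4)² = -8*16 = -128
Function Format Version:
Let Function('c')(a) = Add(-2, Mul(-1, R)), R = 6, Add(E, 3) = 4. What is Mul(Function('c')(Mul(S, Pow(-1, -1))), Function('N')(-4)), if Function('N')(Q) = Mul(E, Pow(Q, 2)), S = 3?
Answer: -128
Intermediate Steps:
E = 1 (E = Add(-3, 4) = 1)
Function('N')(Q) = Pow(Q, 2) (Function('N')(Q) = Mul(1, Pow(Q, 2)) = Pow(Q, 2))
Function('c')(a) = -8 (Function('c')(a) = Add(-2, Mul(-1, 6)) = Add(-2, -6) = -8)
Mul(Function('c')(Mul(S, Pow(-1, -1))), Function('N')(-4)) = Mul(-8, Pow(-4, 2)) = Mul(-8, 16) = -128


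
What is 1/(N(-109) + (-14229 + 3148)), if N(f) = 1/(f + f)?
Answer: -218/2415659 ≈ -9.0245e-5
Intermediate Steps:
N(f) = 1/(2*f)
1/(N(-109) + (-14229 + 3148)) = 1/((½)/(-109) + (-14229 + 3148)) = 1/((½)*(-1/109) - 11081) = 1/(-1/218 - 11081) = 1/(-2415659/218) = -218/2415659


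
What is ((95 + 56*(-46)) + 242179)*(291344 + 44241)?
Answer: 80439053330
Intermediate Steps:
((95 + 56*(-46)) + 242179)*(291344 + 44241) = ((95 - 2576) + 242179)*335585 = (-2481 + 242179)*335585 = 239698*335585 = 80439053330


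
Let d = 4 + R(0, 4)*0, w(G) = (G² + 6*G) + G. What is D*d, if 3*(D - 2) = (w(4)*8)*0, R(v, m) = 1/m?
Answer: 8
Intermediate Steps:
w(G) = G² + 7*G
D = 2 (D = 2 + (((4*(7 + 4))*8)*0)/3 = 2 + (((4*11)*8)*0)/3 = 2 + ((44*8)*0)/3 = 2 + (352*0)/3 = 2 + (⅓)*0 = 2 + 0 = 2)
d = 4 (d = 4 + 0/4 = 4 + (¼)*0 = 4 + 0 = 4)
D*d = 2*4 = 8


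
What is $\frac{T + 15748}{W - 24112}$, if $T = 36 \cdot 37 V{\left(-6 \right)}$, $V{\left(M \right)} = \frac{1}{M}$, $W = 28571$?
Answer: $\frac{2218}{637} \approx 3.4819$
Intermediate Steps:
$T = -222$ ($T = \frac{36 \cdot 37}{-6} = 1332 \left(- \frac{1}{6}\right) = -222$)
$\frac{T + 15748}{W - 24112} = \frac{-222 + 15748}{28571 - 24112} = \frac{15526}{4459} = 15526 \cdot \frac{1}{4459} = \frac{2218}{637}$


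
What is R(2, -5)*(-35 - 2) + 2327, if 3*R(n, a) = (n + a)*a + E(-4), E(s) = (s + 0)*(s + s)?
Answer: 5242/3 ≈ 1747.3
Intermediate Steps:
E(s) = 2*s**2 (E(s) = s*(2*s) = 2*s**2)
R(n, a) = 32/3 + a*(a + n)/3 (R(n, a) = ((n + a)*a + 2*(-4)**2)/3 = ((a + n)*a + 2*16)/3 = (a*(a + n) + 32)/3 = (32 + a*(a + n))/3 = 32/3 + a*(a + n)/3)
R(2, -5)*(-35 - 2) + 2327 = (32/3 + (1/3)*(-5)**2 + (1/3)*(-5)*2)*(-35 - 2) + 2327 = (32/3 + (1/3)*25 - 10/3)*(-37) + 2327 = (32/3 + 25/3 - 10/3)*(-37) + 2327 = (47/3)*(-37) + 2327 = -1739/3 + 2327 = 5242/3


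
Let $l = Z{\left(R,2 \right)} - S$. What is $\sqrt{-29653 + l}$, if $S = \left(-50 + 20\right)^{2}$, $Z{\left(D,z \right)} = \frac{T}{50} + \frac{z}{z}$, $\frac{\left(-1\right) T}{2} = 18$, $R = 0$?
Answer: $\frac{i \sqrt{763818}}{5} \approx 174.79 i$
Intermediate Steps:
$T = -36$ ($T = \left(-2\right) 18 = -36$)
$Z{\left(D,z \right)} = \frac{7}{25}$ ($Z{\left(D,z \right)} = - \frac{36}{50} + \frac{z}{z} = \left(-36\right) \frac{1}{50} + 1 = - \frac{18}{25} + 1 = \frac{7}{25}$)
$S = 900$ ($S = \left(-30\right)^{2} = 900$)
$l = - \frac{22493}{25}$ ($l = \frac{7}{25} - 900 = - \frac{22493}{25} \approx -899.72$)
$\sqrt{-29653 + l} = \sqrt{-29653 - \frac{22493}{25}} = \sqrt{- \frac{763818}{25}} = \frac{i \sqrt{763818}}{5}$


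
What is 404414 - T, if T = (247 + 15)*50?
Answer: 391314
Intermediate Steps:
T = 13100 (T = 262*50 = 13100)
404414 - T = 404414 - 1*13100 = 404414 - 13100 = 391314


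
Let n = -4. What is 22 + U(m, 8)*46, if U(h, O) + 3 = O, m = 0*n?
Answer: 252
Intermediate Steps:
m = 0 (m = 0*(-4) = 0)
U(h, O) = -3 + O
22 + U(m, 8)*46 = 22 + (-3 + 8)*46 = 22 + 5*46 = 22 + 230 = 252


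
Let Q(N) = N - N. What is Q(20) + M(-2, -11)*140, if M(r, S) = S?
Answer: -1540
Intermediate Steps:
Q(N) = 0
Q(20) + M(-2, -11)*140 = 0 - 11*140 = 0 - 1540 = -1540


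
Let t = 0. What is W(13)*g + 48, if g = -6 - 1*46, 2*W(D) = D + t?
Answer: -290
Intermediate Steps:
W(D) = D/2 (W(D) = (D + 0)/2 = D/2)
g = -52 (g = -6 - 46 = -52)
W(13)*g + 48 = ((1/2)*13)*(-52) + 48 = (13/2)*(-52) + 48 = -338 + 48 = -290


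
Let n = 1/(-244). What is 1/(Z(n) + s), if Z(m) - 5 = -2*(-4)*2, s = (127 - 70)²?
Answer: 1/3270 ≈ 0.00030581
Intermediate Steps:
n = -1/244 ≈ -0.0040984
s = 3249 (s = 57² = 3249)
Z(m) = 21 (Z(m) = 5 - 2*(-4)*2 = 5 + 8*2 = 5 + 16 = 21)
1/(Z(n) + s) = 1/(21 + 3249) = 1/3270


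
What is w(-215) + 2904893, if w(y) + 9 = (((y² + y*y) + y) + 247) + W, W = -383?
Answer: 2996983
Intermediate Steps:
w(y) = -145 + y + 2*y² (w(y) = -9 + ((((y² + y*y) + y) + 247) - 383) = -9 + ((((y² + y²) + y) + 247) - 383) = -9 + (((2*y² + y) + 247) - 383) = -9 + (((y + 2*y²) + 247) - 383) = -9 + ((247 + y + 2*y²) - 383) = -9 + (-136 + y + 2*y²) = -145 + y + 2*y²)
w(-215) + 2904893 = (-145 - 215 + 2*(-215)²) + 2904893 = (-145 - 215 + 2*46225) + 2904893 = (-145 - 215 + 92450) + 2904893 = 92090 + 2904893 = 2996983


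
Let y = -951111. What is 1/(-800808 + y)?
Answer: -1/1751919 ≈ -5.7080e-7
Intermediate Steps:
1/(-800808 + y) = 1/(-800808 - 951111) = 1/(-1751919) = -1/1751919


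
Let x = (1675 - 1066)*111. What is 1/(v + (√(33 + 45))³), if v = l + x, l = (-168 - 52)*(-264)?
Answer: 41893/5264912163 - 26*√78/5264912163 ≈ 7.9134e-6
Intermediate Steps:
l = 58080 (l = -220*(-264) = 58080)
x = 67599 (x = 609*111 = 67599)
v = 125679 (v = 58080 + 67599 = 125679)
1/(v + (√(33 + 45))³) = 1/(125679 + (√(33 + 45))³) = 1/(125679 + (√78)³) = 1/(125679 + 78*√78)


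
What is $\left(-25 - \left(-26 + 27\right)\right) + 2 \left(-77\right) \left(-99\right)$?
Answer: $15220$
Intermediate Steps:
$\left(-25 - \left(-26 + 27\right)\right) + 2 \left(-77\right) \left(-99\right) = \left(-25 - 1\right) - -15246 = \left(-25 - 1\right) + 15246 = -26 + 15246 = 15220$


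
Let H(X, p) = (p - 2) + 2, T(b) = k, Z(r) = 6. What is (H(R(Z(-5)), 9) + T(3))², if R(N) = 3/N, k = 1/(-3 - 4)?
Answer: 3844/49 ≈ 78.449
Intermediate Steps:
k = -⅐ (k = 1/(-7) = -⅐ ≈ -0.14286)
T(b) = -⅐
H(X, p) = p (H(X, p) = (-2 + p) + 2 = p)
(H(R(Z(-5)), 9) + T(3))² = (9 - ⅐)² = (62/7)² = 3844/49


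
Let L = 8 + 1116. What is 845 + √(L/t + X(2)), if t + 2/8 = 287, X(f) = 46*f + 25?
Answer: 845 + √159083165/1147 ≈ 856.00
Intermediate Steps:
L = 1124
X(f) = 25 + 46*f
t = 1147/4 (t = -¼ + 287 = 1147/4 ≈ 286.75)
845 + √(L/t + X(2)) = 845 + √(1124/(1147/4) + (25 + 46*2)) = 845 + √(1124*(4/1147) + (25 + 92)) = 845 + √(4496/1147 + 117) = 845 + √(138695/1147) = 845 + √159083165/1147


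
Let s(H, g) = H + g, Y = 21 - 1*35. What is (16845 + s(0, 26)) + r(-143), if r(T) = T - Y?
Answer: 16742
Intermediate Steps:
Y = -14 (Y = 21 - 35 = -14)
r(T) = 14 + T (r(T) = T - 1*(-14) = T + 14 = 14 + T)
(16845 + s(0, 26)) + r(-143) = (16845 + (0 + 26)) + (14 - 143) = (16845 + 26) - 129 = 16871 - 129 = 16742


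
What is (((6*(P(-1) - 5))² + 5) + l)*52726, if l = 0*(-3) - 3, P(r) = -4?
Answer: 153854468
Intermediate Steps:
l = -3 (l = 0 - 3 = -3)
(((6*(P(-1) - 5))² + 5) + l)*52726 = (((6*(-4 - 5))² + 5) - 3)*52726 = (((6*(-9))² + 5) - 3)*52726 = (((-54)² + 5) - 3)*52726 = ((2916 + 5) - 3)*52726 = (2921 - 3)*52726 = 2918*52726 = 153854468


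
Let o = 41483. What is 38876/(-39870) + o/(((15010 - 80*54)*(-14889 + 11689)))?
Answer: -133152413521/136387296000 ≈ -0.97628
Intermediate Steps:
38876/(-39870) + o/(((15010 - 80*54)*(-14889 + 11689))) = 38876/(-39870) + 41483/(((15010 - 80*54)*(-14889 + 11689))) = 38876*(-1/39870) + 41483/(((15010 - 4320)*(-3200))) = -19438/19935 + 41483/((10690*(-3200))) = -19438/19935 + 41483/(-34208000) = -19438/19935 + 41483*(-1/34208000) = -19438/19935 - 41483/34208000 = -133152413521/136387296000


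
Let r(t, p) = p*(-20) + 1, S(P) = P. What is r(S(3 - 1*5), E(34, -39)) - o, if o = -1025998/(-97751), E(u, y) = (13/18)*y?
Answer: 162414449/293253 ≈ 553.84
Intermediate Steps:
E(u, y) = 13*y/18 (E(u, y) = (13*(1/18))*y = 13*y/18)
r(t, p) = 1 - 20*p (r(t, p) = -20*p + 1 = 1 - 20*p)
o = 1025998/97751 (o = -1025998*(-1/97751) = 1025998/97751 ≈ 10.496)
r(S(3 - 1*5), E(34, -39)) - o = (1 - 130*(-39)/9) - 1*1025998/97751 = (1 - 20*(-169/6)) - 1025998/97751 = (1 + 1690/3) - 1025998/97751 = 1693/3 - 1025998/97751 = 162414449/293253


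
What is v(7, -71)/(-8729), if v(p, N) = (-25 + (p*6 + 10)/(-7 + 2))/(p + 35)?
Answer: 59/611030 ≈ 9.6558e-5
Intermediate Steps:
v(p, N) = (-27 - 6*p/5)/(35 + p) (v(p, N) = (-25 + (6*p + 10)/(-5))/(35 + p) = (-25 + (10 + 6*p)*(-⅕))/(35 + p) = (-25 + (-2 - 6*p/5))/(35 + p) = (-27 - 6*p/5)/(35 + p))
v(7, -71)/(-8729) = (3*(-45 - 2*7)/(5*(35 + 7)))/(-8729) = ((⅗)*(-45 - 14)/42)*(-1/8729) = ((⅗)*(1/42)*(-59))*(-1/8729) = -59/70*(-1/8729) = 59/611030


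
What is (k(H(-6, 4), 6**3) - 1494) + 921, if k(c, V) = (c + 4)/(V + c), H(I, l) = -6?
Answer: -60166/105 ≈ -573.01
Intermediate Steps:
k(c, V) = (4 + c)/(V + c)
(k(H(-6, 4), 6**3) - 1494) + 921 = ((4 - 6)/(6**3 - 6) - 1494) + 921 = (-2/(216 - 6) - 1494) + 921 = (-2/210 - 1494) + 921 = ((1/210)*(-2) - 1494) + 921 = (-1/105 - 1494) + 921 = -156871/105 + 921 = -60166/105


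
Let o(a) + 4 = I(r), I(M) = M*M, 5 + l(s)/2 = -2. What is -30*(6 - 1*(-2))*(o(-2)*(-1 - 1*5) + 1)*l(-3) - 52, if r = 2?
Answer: 3308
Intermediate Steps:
l(s) = -14 (l(s) = -10 + 2*(-2) = -10 - 4 = -14)
I(M) = M²
o(a) = 0 (o(a) = -4 + 2² = -4 + 4 = 0)
-30*(6 - 1*(-2))*(o(-2)*(-1 - 1*5) + 1)*l(-3) - 52 = -30*(6 - 1*(-2))*(0*(-1 - 1*5) + 1)*(-14) - 52 = -30*(6 + 2)*(0*(-1 - 5) + 1)*(-14) - 52 = -30*8*(0*(-6) + 1)*(-14) - 52 = -30*8*(0 + 1)*(-14) - 52 = -30*8*1*(-14) - 52 = -240*(-14) - 52 = -30*(-112) - 52 = 3360 - 52 = 3308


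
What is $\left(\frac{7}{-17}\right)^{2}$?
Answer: $\frac{49}{289} \approx 0.16955$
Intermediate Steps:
$\left(\frac{7}{-17}\right)^{2} = \left(7 \left(- \frac{1}{17}\right)\right)^{2} = \left(- \frac{7}{17}\right)^{2} = \frac{49}{289}$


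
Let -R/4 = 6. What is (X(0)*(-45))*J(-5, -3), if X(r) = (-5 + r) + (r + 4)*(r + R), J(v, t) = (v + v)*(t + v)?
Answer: 363600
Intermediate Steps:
R = -24 (R = -4*6 = -24)
J(v, t) = 2*v*(t + v) (J(v, t) = (2*v)*(t + v) = 2*v*(t + v))
X(r) = -5 + r + (-24 + r)*(4 + r) (X(r) = (-5 + r) + (r + 4)*(r - 24) = (-5 + r) + (4 + r)*(-24 + r) = (-5 + r) + (-24 + r)*(4 + r) = -5 + r + (-24 + r)*(4 + r))
(X(0)*(-45))*J(-5, -3) = ((-101 + 0² - 19*0)*(-45))*(2*(-5)*(-3 - 5)) = ((-101 + 0 + 0)*(-45))*(2*(-5)*(-8)) = -101*(-45)*80 = 4545*80 = 363600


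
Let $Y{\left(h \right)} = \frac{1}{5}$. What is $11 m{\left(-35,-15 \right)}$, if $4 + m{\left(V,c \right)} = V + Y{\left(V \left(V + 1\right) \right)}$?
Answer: $- \frac{2134}{5} \approx -426.8$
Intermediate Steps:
$Y{\left(h \right)} = \frac{1}{5}$
$m{\left(V,c \right)} = - \frac{19}{5} + V$ ($m{\left(V,c \right)} = -4 + \left(V + \frac{1}{5}\right) = -4 + \left(\frac{1}{5} + V\right) = - \frac{19}{5} + V$)
$11 m{\left(-35,-15 \right)} = 11 \left(- \frac{19}{5} - 35\right) = 11 \left(- \frac{194}{5}\right) = - \frac{2134}{5}$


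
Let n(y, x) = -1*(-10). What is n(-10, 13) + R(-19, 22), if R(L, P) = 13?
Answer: 23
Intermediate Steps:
n(y, x) = 10
n(-10, 13) + R(-19, 22) = 10 + 13 = 23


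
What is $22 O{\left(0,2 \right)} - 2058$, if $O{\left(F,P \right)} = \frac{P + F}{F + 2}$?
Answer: $-2036$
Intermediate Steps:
$O{\left(F,P \right)} = \frac{F + P}{2 + F}$
$22 O{\left(0,2 \right)} - 2058 = 22 \frac{0 + 2}{2 + 0} - 2058 = 22 \cdot \frac{1}{2} \cdot 2 - 2058 = 22 \cdot 1 - 2058 = 22 - 2058 = -2036$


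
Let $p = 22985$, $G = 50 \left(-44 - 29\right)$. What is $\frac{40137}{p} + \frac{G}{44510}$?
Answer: $\frac{170260262}{102306235} \approx 1.6642$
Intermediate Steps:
$G = -3650$ ($G = 50 \left(-73\right) = -3650$)
$\frac{40137}{p} + \frac{G}{44510} = \frac{40137}{22985} - \frac{3650}{44510} = 40137 \cdot \frac{1}{22985} - \frac{365}{4451} = \frac{40137}{22985} - \frac{365}{4451} = \frac{170260262}{102306235}$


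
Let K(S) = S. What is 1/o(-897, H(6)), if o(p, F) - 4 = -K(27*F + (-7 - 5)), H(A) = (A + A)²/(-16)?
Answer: 1/259 ≈ 0.0038610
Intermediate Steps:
H(A) = -A²/4 (H(A) = (2*A)²*(-1/16) = (4*A²)*(-1/16) = -A²/4)
o(p, F) = 16 - 27*F (o(p, F) = 4 - (27*F + (-7 - 5)) = 4 - (27*F - 12) = 4 - (-12 + 27*F) = 4 + (12 - 27*F) = 16 - 27*F)
1/o(-897, H(6)) = 1/(16 - (-27)*6²/4) = 1/(16 - (-27)*36/4) = 1/(16 - 27*(-9)) = 1/(16 + 243) = 1/259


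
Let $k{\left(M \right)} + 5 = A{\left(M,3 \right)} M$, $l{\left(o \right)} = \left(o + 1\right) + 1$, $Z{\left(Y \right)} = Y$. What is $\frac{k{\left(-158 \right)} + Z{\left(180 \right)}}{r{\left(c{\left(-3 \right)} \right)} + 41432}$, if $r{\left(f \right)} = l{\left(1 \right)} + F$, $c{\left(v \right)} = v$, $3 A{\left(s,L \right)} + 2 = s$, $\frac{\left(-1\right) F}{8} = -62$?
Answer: $\frac{25805}{125793} \approx 0.20514$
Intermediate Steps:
$F = 496$ ($F = \left(-8\right) \left(-62\right) = 496$)
$A{\left(s,L \right)} = - \frac{2}{3} + \frac{s}{3}$
$l{\left(o \right)} = 2 + o$ ($l{\left(o \right)} = \left(1 + o\right) + 1 = 2 + o$)
$r{\left(f \right)} = 499$ ($r{\left(f \right)} = \left(2 + 1\right) + 496 = 3 + 496 = 499$)
$k{\left(M \right)} = -5 + M \left(- \frac{2}{3} + \frac{M}{3}\right)$ ($k{\left(M \right)} = -5 + \left(- \frac{2}{3} + \frac{M}{3}\right) M = -5 + M \left(- \frac{2}{3} + \frac{M}{3}\right)$)
$\frac{k{\left(-158 \right)} + Z{\left(180 \right)}}{r{\left(c{\left(-3 \right)} \right)} + 41432} = \frac{\left(-5 + \frac{1}{3} \left(-158\right) \left(-2 - 158\right)\right) + 180}{499 + 41432} = \frac{\left(-5 + \frac{1}{3} \left(-158\right) \left(-160\right)\right) + 180}{41931} = \left(\left(-5 + \frac{25280}{3}\right) + 180\right) \frac{1}{41931} = \left(\frac{25265}{3} + 180\right) \frac{1}{41931} = \frac{25805}{3} \cdot \frac{1}{41931} = \frac{25805}{125793}$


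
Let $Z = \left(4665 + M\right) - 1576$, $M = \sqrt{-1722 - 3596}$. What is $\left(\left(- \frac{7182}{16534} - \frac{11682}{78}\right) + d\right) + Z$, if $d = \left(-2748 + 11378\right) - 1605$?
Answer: $\frac{152974166}{15353} + i \sqrt{5318} \approx 9963.8 + 72.925 i$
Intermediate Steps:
$M = i \sqrt{5318}$ ($M = \sqrt{-5318} = i \sqrt{5318} \approx 72.925 i$)
$d = 7025$ ($d = 8630 - 1605 = 7025$)
$Z = 3089 + i \sqrt{5318}$ ($Z = \left(4665 + i \sqrt{5318}\right) - 1576 = 3089 + i \sqrt{5318} \approx 3089.0 + 72.925 i$)
$\left(\left(- \frac{7182}{16534} - \frac{11682}{78}\right) + d\right) + Z = \left(\left(- \frac{7182}{16534} - \frac{11682}{78}\right) + 7025\right) + \left(3089 + i \sqrt{5318}\right) = \left(\left(\left(-7182\right) \frac{1}{16534} - \frac{1947}{13}\right) + 7025\right) + \left(3089 + i \sqrt{5318}\right) = \left(\left(- \frac{513}{1181} - \frac{1947}{13}\right) + 7025\right) + \left(3089 + i \sqrt{5318}\right) = \left(- \frac{2306076}{15353} + 7025\right) + \left(3089 + i \sqrt{5318}\right) = \frac{105548749}{15353} + \left(3089 + i \sqrt{5318}\right) = \frac{152974166}{15353} + i \sqrt{5318}$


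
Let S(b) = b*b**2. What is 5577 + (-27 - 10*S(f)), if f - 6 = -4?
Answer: 5470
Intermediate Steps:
f = 2 (f = 6 - 4 = 2)
S(b) = b**3
5577 + (-27 - 10*S(f)) = 5577 + (-27 - 10*2**3) = 5577 + (-27 - 10*8) = 5577 + (-27 - 80) = 5577 - 107 = 5470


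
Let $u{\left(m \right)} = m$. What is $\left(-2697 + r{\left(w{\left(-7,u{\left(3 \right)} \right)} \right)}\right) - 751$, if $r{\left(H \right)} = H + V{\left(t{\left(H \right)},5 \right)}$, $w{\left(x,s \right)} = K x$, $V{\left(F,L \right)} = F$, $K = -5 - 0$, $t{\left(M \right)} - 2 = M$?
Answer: $-3376$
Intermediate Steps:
$t{\left(M \right)} = 2 + M$
$K = -5$ ($K = -5 + 0 = -5$)
$w{\left(x,s \right)} = - 5 x$
$r{\left(H \right)} = 2 + 2 H$ ($r{\left(H \right)} = H + \left(2 + H\right) = 2 + 2 H$)
$\left(-2697 + r{\left(w{\left(-7,u{\left(3 \right)} \right)} \right)}\right) - 751 = \left(-2697 + \left(2 + 2 \left(\left(-5\right) \left(-7\right)\right)\right)\right) - 751 = \left(-2697 + \left(2 + 2 \cdot 35\right)\right) - 751 = \left(-2697 + \left(2 + 70\right)\right) - 751 = \left(-2697 + 72\right) - 751 = -2625 - 751 = -3376$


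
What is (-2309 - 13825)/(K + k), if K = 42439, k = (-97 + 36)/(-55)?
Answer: -443685/1167103 ≈ -0.38016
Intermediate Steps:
k = 61/55 (k = -1/55*(-61) = 61/55 ≈ 1.1091)
(-2309 - 13825)/(K + k) = (-2309 - 13825)/(42439 + 61/55) = -16134/2334206/55 = -16134*55/2334206 = -443685/1167103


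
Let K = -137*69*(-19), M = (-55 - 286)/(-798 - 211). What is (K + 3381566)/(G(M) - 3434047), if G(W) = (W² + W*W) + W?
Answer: -3625562569013/3496137427176 ≈ -1.0370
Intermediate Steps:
M = 341/1009 (M = -341/(-1009) = -341*(-1/1009) = 341/1009 ≈ 0.33796)
G(W) = W + 2*W² (G(W) = (W² + W²) + W = 2*W² + W = W + 2*W²)
K = 179607 (K = -9453*(-19) = 179607)
(K + 3381566)/(G(M) - 3434047) = (179607 + 3381566)/(341*(1 + 2*(341/1009))/1009 - 3434047) = 3561173/(341*(1 + 682/1009)/1009 - 3434047) = 3561173/((341/1009)*(1691/1009) - 3434047) = 3561173/(576631/1018081 - 3434047) = 3561173/(-3496137427176/1018081) = 3561173*(-1018081/3496137427176) = -3625562569013/3496137427176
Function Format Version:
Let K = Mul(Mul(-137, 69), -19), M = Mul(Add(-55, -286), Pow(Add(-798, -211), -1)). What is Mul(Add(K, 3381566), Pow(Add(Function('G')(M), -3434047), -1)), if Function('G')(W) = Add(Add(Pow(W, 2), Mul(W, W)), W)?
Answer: Rational(-3625562569013, 3496137427176) ≈ -1.0370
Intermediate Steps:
M = Rational(341, 1009) (M = Mul(-341, Pow(-1009, -1)) = Mul(-341, Rational(-1, 1009)) = Rational(341, 1009) ≈ 0.33796)
Function('G')(W) = Add(W, Mul(2, Pow(W, 2))) (Function('G')(W) = Add(Add(Pow(W, 2), Pow(W, 2)), W) = Add(Mul(2, Pow(W, 2)), W) = Add(W, Mul(2, Pow(W, 2))))
K = 179607 (K = Mul(-9453, -19) = 179607)
Mul(Add(K, 3381566), Pow(Add(Function('G')(M), -3434047), -1)) = Mul(Add(179607, 3381566), Pow(Add(Mul(Rational(341, 1009), Add(1, Mul(2, Rational(341, 1009)))), -3434047), -1)) = Mul(3561173, Pow(Add(Mul(Rational(341, 1009), Add(1, Rational(682, 1009))), -3434047), -1)) = Mul(3561173, Pow(Add(Mul(Rational(341, 1009), Rational(1691, 1009)), -3434047), -1)) = Mul(3561173, Pow(Add(Rational(576631, 1018081), -3434047), -1)) = Mul(3561173, Pow(Rational(-3496137427176, 1018081), -1)) = Mul(3561173, Rational(-1018081, 3496137427176)) = Rational(-3625562569013, 3496137427176)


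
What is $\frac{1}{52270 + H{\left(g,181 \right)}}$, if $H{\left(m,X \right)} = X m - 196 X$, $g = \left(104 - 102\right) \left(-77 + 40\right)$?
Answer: $\frac{1}{3400} \approx 0.00029412$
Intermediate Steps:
$g = -74$ ($g = 2 \left(-37\right) = -74$)
$H{\left(m,X \right)} = - 196 X + X m$
$\frac{1}{52270 + H{\left(g,181 \right)}} = \frac{1}{52270 + 181 \left(-196 - 74\right)} = \frac{1}{52270 + 181 \left(-270\right)} = \frac{1}{52270 - 48870} = \frac{1}{3400}$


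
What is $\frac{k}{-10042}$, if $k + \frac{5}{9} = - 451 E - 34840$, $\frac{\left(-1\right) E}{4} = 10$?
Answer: $\frac{151205}{90378} \approx 1.673$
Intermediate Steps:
$E = -40$ ($E = \left(-4\right) 10 = -40$)
$k = - \frac{151205}{9}$ ($k = - \frac{5}{9} - 16800 = - \frac{151205}{9} \approx -16801.0$)
$\frac{k}{-10042} = - \frac{151205}{9 \left(-10042\right)} = \left(- \frac{151205}{9}\right) \left(- \frac{1}{10042}\right) = \frac{151205}{90378}$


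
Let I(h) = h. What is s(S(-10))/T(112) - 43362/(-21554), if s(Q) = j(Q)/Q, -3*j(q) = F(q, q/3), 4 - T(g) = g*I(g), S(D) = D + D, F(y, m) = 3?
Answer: 5437584023/2702871600 ≈ 2.0118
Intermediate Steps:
S(D) = 2*D
T(g) = 4 - g**2 (T(g) = 4 - g*g = 4 - g**2)
j(q) = -1 (j(q) = -1/3*3 = -1)
s(Q) = -1/Q
s(S(-10))/T(112) - 43362/(-21554) = (-1/(2*(-10)))/(4 - 1*112**2) - 43362/(-21554) = (-1/(-20))/(4 - 1*12544) - 43362*(-1/21554) = (-1*(-1/20))/(4 - 12544) + 21681/10777 = (1/20)/(-12540) + 21681/10777 = (1/20)*(-1/12540) + 21681/10777 = -1/250800 + 21681/10777 = 5437584023/2702871600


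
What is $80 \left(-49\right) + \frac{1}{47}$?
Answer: $- \frac{184239}{47} \approx -3920.0$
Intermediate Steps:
$80 \left(-49\right) + \frac{1}{47} = -3920 + \frac{1}{47} = - \frac{184239}{47}$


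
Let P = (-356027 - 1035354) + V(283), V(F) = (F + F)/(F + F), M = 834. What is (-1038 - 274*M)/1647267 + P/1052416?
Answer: -211130055077/144467512256 ≈ -1.4614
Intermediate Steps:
V(F) = 1 (V(F) = (2*F)/((2*F)) = (2*F)*(1/(2*F)) = 1)
P = -1391380 (P = (-356027 - 1035354) + 1 = -1391381 + 1 = -1391380)
(-1038 - 274*M)/1647267 + P/1052416 = (-1038 - 274*834)/1647267 - 1391380/1052416 = (-1038 - 228516)*(1/1647267) - 1391380*1/1052416 = -229554*1/1647267 - 347845/263104 = -76518/549089 - 347845/263104 = -211130055077/144467512256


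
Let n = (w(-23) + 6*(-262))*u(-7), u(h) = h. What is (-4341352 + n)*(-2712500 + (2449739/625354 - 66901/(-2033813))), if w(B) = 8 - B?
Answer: 14940001017046183359485035/1271853094802 ≈ 1.1747e+13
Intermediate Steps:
n = 10787 (n = ((8 - 1*(-23)) + 6*(-262))*(-7) = ((8 + 23) - 1572)*(-7) = (31 - 1572)*(-7) = -1541*(-7) = 10787)
(-4341352 + n)*(-2712500 + (2449739/625354 - 66901/(-2033813))) = (-4341352 + 10787)*(-2712500 + (2449739/625354 - 66901/(-2033813))) = -4330565*(-2712500 + (2449739*(1/625354) - 66901*(-1/2033813))) = -4330565*(-2712500 + (2449739/625354 + 66901/2033813)) = -4330565*(-2712500 + 5024147832761/1271853094802) = -4330565*(-3449896495502592239/1271853094802) = 14940001017046183359485035/1271853094802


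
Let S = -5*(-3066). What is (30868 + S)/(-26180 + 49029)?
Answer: 46198/22849 ≈ 2.0219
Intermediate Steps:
S = 15330
(30868 + S)/(-26180 + 49029) = (30868 + 15330)/(-26180 + 49029) = 46198/22849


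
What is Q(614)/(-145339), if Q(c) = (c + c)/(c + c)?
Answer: -1/145339 ≈ -6.8805e-6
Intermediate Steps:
Q(c) = 1 (Q(c) = (2*c)/((2*c)) = (2*c)*(1/(2*c)) = 1)
Q(614)/(-145339) = 1/(-145339) = 1*(-1/145339) = -1/145339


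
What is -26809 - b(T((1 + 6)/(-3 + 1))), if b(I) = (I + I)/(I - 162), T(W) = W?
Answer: -8873793/331 ≈ -26809.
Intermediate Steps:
b(I) = 2*I/(-162 + I) (b(I) = (2*I)/(-162 + I) = 2*I/(-162 + I))
-26809 - b(T((1 + 6)/(-3 + 1))) = -26809 - 2*(1 + 6)/(-3 + 1)/(-162 + (1 + 6)/(-3 + 1)) = -26809 - 2*7/(-2)/(-162 + 7/(-2)) = -26809 - 2*7*(-½)/(-162 + 7*(-½)) = -26809 - 2*(-7)/(2*(-162 - 7/2)) = -26809 - 2*(-7)/(2*(-331/2)) = -26809 - 2*(-7)*(-2)/(2*331) = -26809 - 1*14/331 = -26809 - 14/331 = -8873793/331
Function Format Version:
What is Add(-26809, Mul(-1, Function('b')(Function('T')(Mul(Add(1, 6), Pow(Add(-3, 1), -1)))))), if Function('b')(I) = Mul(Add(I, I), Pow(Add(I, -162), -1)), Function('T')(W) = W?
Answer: Rational(-8873793, 331) ≈ -26809.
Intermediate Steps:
Function('b')(I) = Mul(2, I, Pow(Add(-162, I), -1)) (Function('b')(I) = Mul(Mul(2, I), Pow(Add(-162, I), -1)) = Mul(2, I, Pow(Add(-162, I), -1)))
Add(-26809, Mul(-1, Function('b')(Function('T')(Mul(Add(1, 6), Pow(Add(-3, 1), -1)))))) = Add(-26809, Mul(-1, Mul(2, Mul(Add(1, 6), Pow(Add(-3, 1), -1)), Pow(Add(-162, Mul(Add(1, 6), Pow(Add(-3, 1), -1))), -1)))) = Add(-26809, Mul(-1, Mul(2, Mul(7, Pow(-2, -1)), Pow(Add(-162, Mul(7, Pow(-2, -1))), -1)))) = Add(-26809, Mul(-1, Mul(2, Mul(7, Rational(-1, 2)), Pow(Add(-162, Mul(7, Rational(-1, 2))), -1)))) = Add(-26809, Mul(-1, Mul(2, Rational(-7, 2), Pow(Add(-162, Rational(-7, 2)), -1)))) = Add(-26809, Mul(-1, Mul(2, Rational(-7, 2), Pow(Rational(-331, 2), -1)))) = Add(-26809, Mul(-1, Mul(2, Rational(-7, 2), Rational(-2, 331)))) = Add(-26809, Mul(-1, Rational(14, 331))) = Add(-26809, Rational(-14, 331)) = Rational(-8873793, 331)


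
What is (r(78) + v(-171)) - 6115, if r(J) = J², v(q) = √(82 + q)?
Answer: -31 + I*√89 ≈ -31.0 + 9.434*I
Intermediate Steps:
(r(78) + v(-171)) - 6115 = (78² + √(82 - 171)) - 6115 = (6084 + √(-89)) - 6115 = (6084 + I*√89) - 6115 = -31 + I*√89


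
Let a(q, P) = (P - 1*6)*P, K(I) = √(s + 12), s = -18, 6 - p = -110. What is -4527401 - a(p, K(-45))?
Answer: -4527395 + 6*I*√6 ≈ -4.5274e+6 + 14.697*I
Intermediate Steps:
p = 116 (p = 6 - 1*(-110) = 6 + 110 = 116)
K(I) = I*√6 (K(I) = √(-18 + 12) = √(-6) = I*√6)
a(q, P) = P*(-6 + P) (a(q, P) = (P - 6)*P = (-6 + P)*P = P*(-6 + P))
-4527401 - a(p, K(-45)) = -4527401 - I*√6*(-6 + I*√6)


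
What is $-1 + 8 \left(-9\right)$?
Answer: $-73$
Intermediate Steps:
$-1 + 8 \left(-9\right) = -1 - 72 = -73$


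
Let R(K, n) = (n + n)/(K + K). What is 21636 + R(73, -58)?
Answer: 1579370/73 ≈ 21635.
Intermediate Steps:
R(K, n) = n/K (R(K, n) = (2*n)/((2*K)) = (2*n)*(1/(2*K)) = n/K)
21636 + R(73, -58) = 21636 - 58/73 = 1579370/73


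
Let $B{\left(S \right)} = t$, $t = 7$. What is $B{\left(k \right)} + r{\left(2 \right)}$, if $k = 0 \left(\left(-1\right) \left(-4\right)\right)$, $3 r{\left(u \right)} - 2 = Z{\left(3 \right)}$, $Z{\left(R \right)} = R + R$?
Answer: $\frac{29}{3} \approx 9.6667$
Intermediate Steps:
$Z{\left(R \right)} = 2 R$
$r{\left(u \right)} = \frac{8}{3}$ ($r{\left(u \right)} = \frac{2}{3} + \frac{2 \cdot 3}{3} = \frac{2}{3} + \frac{1}{3} \cdot 6 = \frac{2}{3} + 2 = \frac{8}{3}$)
$k = 0$ ($k = 0 \cdot 4 = 0$)
$B{\left(S \right)} = 7$
$B{\left(k \right)} + r{\left(2 \right)} = 7 + \frac{8}{3} = \frac{29}{3}$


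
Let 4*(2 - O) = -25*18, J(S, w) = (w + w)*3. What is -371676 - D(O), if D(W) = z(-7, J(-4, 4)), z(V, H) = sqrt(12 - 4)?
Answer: -371676 - 2*sqrt(2) ≈ -3.7168e+5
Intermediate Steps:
J(S, w) = 6*w (J(S, w) = (2*w)*3 = 6*w)
z(V, H) = 2*sqrt(2) (z(V, H) = sqrt(8) = 2*sqrt(2))
O = 229/2 (O = 2 - (-25)*18/4 = 2 - 1/4*(-450) = 2 + 225/2 = 229/2 ≈ 114.50)
D(W) = 2*sqrt(2)
-371676 - D(O) = -371676 - 2*sqrt(2)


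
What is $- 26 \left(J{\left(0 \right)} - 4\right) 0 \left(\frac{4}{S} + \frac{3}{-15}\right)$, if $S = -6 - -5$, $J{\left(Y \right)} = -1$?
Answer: $0$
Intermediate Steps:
$S = -1$ ($S = -6 + 5 = -1$)
$- 26 \left(J{\left(0 \right)} - 4\right) 0 \left(\frac{4}{S} + \frac{3}{-15}\right) = - 26 \left(-1 - 4\right) 0 \left(\frac{4}{-1} + \frac{3}{-15}\right) = - 26 \left(\left(-5\right) 0\right) \left(4 \left(-1\right) + 3 \left(- \frac{1}{15}\right)\right) = \left(-26\right) 0 \left(-4 - \frac{1}{5}\right) = 0 \left(- \frac{21}{5}\right) = 0$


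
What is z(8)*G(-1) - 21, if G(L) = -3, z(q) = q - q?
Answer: -21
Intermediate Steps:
z(q) = 0
z(8)*G(-1) - 21 = 0*(-3) - 21 = 0 - 21 = -21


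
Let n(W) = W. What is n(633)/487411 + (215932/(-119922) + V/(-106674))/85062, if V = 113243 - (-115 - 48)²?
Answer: 2436638850597157/1921672065597991146 ≈ 0.0012680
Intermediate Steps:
V = 86674 (V = 113243 - 1*(-163)² = 113243 - 1*26569 = 113243 - 26569 = 86674)
n(633)/487411 + (215932/(-119922) + V/(-106674))/85062 = 633/487411 + (215932/(-119922) + 86674/(-106674))/85062 = 633*(1/487411) + (215932*(-1/119922) + 86674*(-1/106674))*(1/85062) = 633/487411 + (-107966/59961 - 43337/53337)*(1/85062) = 633/487411 - 121117571/46349853*1/85062 = 633/487411 - 121117571/3942611195886 = 2436638850597157/1921672065597991146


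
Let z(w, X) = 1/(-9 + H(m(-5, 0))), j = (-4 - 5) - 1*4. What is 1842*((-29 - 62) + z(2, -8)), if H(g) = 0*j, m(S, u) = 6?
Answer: -503480/3 ≈ -1.6783e+5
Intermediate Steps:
j = -13 (j = -9 - 4 = -13)
H(g) = 0 (H(g) = 0*(-13) = 0)
z(w, X) = -⅑ (z(w, X) = 1/(-9 + 0) = 1/(-9) = -⅑)
1842*((-29 - 62) + z(2, -8)) = 1842*((-29 - 62) - ⅑) = 1842*(-91 - ⅑) = 1842*(-820/9) = -503480/3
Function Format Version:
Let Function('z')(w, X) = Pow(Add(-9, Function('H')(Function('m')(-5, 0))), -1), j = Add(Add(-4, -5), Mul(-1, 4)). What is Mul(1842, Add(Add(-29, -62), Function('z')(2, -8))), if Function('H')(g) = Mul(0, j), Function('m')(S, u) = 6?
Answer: Rational(-503480, 3) ≈ -1.6783e+5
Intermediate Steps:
j = -13 (j = Add(-9, -4) = -13)
Function('H')(g) = 0 (Function('H')(g) = Mul(0, -13) = 0)
Function('z')(w, X) = Rational(-1, 9) (Function('z')(w, X) = Pow(Add(-9, 0), -1) = Pow(-9, -1) = Rational(-1, 9))
Mul(1842, Add(Add(-29, -62), Function('z')(2, -8))) = Mul(1842, Add(Add(-29, -62), Rational(-1, 9))) = Mul(1842, Add(-91, Rational(-1, 9))) = Mul(1842, Rational(-820, 9)) = Rational(-503480, 3)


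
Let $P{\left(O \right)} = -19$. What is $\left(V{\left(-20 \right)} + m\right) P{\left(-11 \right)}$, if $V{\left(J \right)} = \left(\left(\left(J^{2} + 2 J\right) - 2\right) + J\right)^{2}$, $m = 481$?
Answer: $-2179775$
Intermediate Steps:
$V{\left(J \right)} = \left(-2 + J^{2} + 3 J\right)^{2}$ ($V{\left(J \right)} = \left(\left(-2 + J^{2} + 2 J\right) + J\right)^{2} = \left(-2 + J^{2} + 3 J\right)^{2}$)
$\left(V{\left(-20 \right)} + m\right) P{\left(-11 \right)} = \left(\left(-2 + \left(-20\right)^{2} + 3 \left(-20\right)\right)^{2} + 481\right) \left(-19\right) = \left(\left(-2 + 400 - 60\right)^{2} + 481\right) \left(-19\right) = \left(338^{2} + 481\right) \left(-19\right) = \left(114244 + 481\right) \left(-19\right) = 114725 \left(-19\right) = -2179775$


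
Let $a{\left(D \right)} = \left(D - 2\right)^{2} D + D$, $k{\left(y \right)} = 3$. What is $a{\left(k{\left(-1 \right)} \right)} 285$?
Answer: $1710$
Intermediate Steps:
$a{\left(D \right)} = D + D \left(-2 + D\right)^{2}$ ($a{\left(D \right)} = \left(D - 2\right)^{2} D + D = \left(-2 + D\right)^{2} D + D = D \left(-2 + D\right)^{2} + D = D + D \left(-2 + D\right)^{2}$)
$a{\left(k{\left(-1 \right)} \right)} 285 = 3 \left(1 + \left(-2 + 3\right)^{2}\right) 285 = 3 \left(1 + 1^{2}\right) 285 = 3 \left(1 + 1\right) 285 = 3 \cdot 2 \cdot 285 = 6 \cdot 285 = 1710$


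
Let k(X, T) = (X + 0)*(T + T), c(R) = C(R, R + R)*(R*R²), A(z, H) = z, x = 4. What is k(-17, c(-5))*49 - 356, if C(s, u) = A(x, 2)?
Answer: 832644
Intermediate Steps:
C(s, u) = 4
c(R) = 4*R³ (c(R) = 4*(R*R²) = 4*R³)
k(X, T) = 2*T*X (k(X, T) = X*(2*T) = 2*T*X)
k(-17, c(-5))*49 - 356 = (2*(4*(-5)³)*(-17))*49 - 356 = (2*(4*(-125))*(-17))*49 - 356 = (2*(-500)*(-17))*49 - 356 = 17000*49 - 356 = 833000 - 356 = 832644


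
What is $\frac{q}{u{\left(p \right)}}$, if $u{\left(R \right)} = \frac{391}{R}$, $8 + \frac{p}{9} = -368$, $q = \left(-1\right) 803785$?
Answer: $\frac{2720008440}{391} \approx 6.9565 \cdot 10^{6}$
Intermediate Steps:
$q = -803785$
$p = -3384$ ($p = -72 + 9 \left(-368\right) = -72 - 3312 = -3384$)
$\frac{q}{u{\left(p \right)}} = - \frac{803785}{391 \frac{1}{-3384}} = - \frac{803785}{391 \left(- \frac{1}{3384}\right)} = - \frac{803785}{- \frac{391}{3384}} = \left(-803785\right) \left(- \frac{3384}{391}\right) = \frac{2720008440}{391}$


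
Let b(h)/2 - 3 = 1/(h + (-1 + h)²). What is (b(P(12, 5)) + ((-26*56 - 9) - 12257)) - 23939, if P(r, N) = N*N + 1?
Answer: -24513403/651 ≈ -37655.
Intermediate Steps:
P(r, N) = 1 + N² (P(r, N) = N² + 1 = 1 + N²)
b(h) = 6 + 2/(h + (-1 + h)²)
(b(P(12, 5)) + ((-26*56 - 9) - 12257)) - 23939 = (2*(4 - 3*(1 + 5²) + 3*(1 + 5²)²)/(1 + (1 + 5²)² - (1 + 5²)) + ((-26*56 - 9) - 12257)) - 23939 = (2*(4 - 3*(1 + 25) + 3*(1 + 25)²)/(1 + (1 + 25)² - (1 + 25)) + ((-1456 - 9) - 12257)) - 23939 = (2*(4 - 3*26 + 3*26²)/(1 + 26² - 1*26) + (-1465 - 12257)) - 23939 = (2*(4 - 78 + 3*676)/(1 + 676 - 26) - 13722) - 23939 = (2*(4 - 78 + 2028)/651 - 13722) - 23939 = (2*(1/651)*1954 - 13722) - 23939 = (3908/651 - 13722) - 23939 = -8929114/651 - 23939 = -24513403/651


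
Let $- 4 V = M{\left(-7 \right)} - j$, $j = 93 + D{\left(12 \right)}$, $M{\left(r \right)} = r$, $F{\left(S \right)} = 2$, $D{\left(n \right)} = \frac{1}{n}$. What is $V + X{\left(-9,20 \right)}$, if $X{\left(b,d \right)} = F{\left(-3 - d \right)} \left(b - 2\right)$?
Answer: $\frac{145}{48} \approx 3.0208$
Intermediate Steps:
$X{\left(b,d \right)} = -4 + 2 b$ ($X{\left(b,d \right)} = 2 \left(b - 2\right) = 2 \left(-2 + b\right) = -4 + 2 b$)
$j = \frac{1117}{12}$ ($j = 93 + \frac{1}{12} = \frac{1117}{12} \approx 93.083$)
$V = \frac{1201}{48}$ ($V = - \frac{-7 - \frac{1117}{12}}{4} = \left(- \frac{1}{4}\right) \left(- \frac{1201}{12}\right) = \frac{1201}{48} \approx 25.021$)
$V + X{\left(-9,20 \right)} = \frac{1201}{48} + \left(-4 + 2 \left(-9\right)\right) = \frac{1201}{48} - 22 = \frac{145}{48}$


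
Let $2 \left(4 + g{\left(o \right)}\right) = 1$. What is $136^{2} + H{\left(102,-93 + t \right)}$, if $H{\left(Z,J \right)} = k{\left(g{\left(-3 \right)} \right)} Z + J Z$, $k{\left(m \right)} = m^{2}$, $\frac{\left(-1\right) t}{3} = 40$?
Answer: $- \frac{3961}{2} \approx -1980.5$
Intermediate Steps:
$t = -120$ ($t = \left(-3\right) 40 = -120$)
$g{\left(o \right)} = - \frac{7}{2}$ ($g{\left(o \right)} = -4 + \frac{1}{2} \cdot 1 = -4 + \frac{1}{2} = - \frac{7}{2}$)
$H{\left(Z,J \right)} = \frac{49 Z}{4} + J Z$ ($H{\left(Z,J \right)} = \left(- \frac{7}{2}\right)^{2} Z + J Z = \frac{49 Z}{4} + J Z$)
$136^{2} + H{\left(102,-93 + t \right)} = 136^{2} + \frac{1}{4} \cdot 102 \left(49 + 4 \left(-93 - 120\right)\right) = 18496 + \frac{1}{4} \cdot 102 \left(49 + 4 \left(-213\right)\right) = 18496 + \frac{1}{4} \cdot 102 \left(49 - 852\right) = 18496 + \frac{1}{4} \cdot 102 \left(-803\right) = 18496 - \frac{40953}{2} = - \frac{3961}{2}$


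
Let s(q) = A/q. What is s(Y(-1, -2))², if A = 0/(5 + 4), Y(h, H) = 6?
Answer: 0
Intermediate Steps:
A = 0 (A = 0/9 = 0*(⅑) = 0)
s(q) = 0 (s(q) = 0/q = 0)
s(Y(-1, -2))² = 0² = 0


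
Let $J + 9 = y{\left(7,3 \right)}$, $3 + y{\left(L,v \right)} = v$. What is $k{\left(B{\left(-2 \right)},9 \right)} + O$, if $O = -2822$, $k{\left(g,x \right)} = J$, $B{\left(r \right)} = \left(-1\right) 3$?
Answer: $-2831$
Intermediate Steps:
$y{\left(L,v \right)} = -3 + v$
$B{\left(r \right)} = -3$
$J = -9$ ($J = -9 + \left(-3 + 3\right) = -9 + 0 = -9$)
$k{\left(g,x \right)} = -9$
$k{\left(B{\left(-2 \right)},9 \right)} + O = -9 - 2822 = -2831$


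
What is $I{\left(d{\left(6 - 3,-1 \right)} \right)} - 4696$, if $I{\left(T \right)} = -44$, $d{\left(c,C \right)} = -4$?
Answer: $-4740$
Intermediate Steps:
$I{\left(d{\left(6 - 3,-1 \right)} \right)} - 4696 = -44 - 4696 = -4740$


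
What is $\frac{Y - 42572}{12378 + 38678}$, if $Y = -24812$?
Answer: $- \frac{8423}{6382} \approx -1.3198$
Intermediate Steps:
$\frac{Y - 42572}{12378 + 38678} = \frac{-24812 - 42572}{12378 + 38678} = - \frac{67384}{51056} = \left(-67384\right) \frac{1}{51056} = - \frac{8423}{6382}$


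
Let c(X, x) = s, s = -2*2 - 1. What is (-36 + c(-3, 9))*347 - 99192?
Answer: -113419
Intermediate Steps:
s = -5 (s = -4 - 1 = -5)
c(X, x) = -5
(-36 + c(-3, 9))*347 - 99192 = (-36 - 5)*347 - 99192 = -41*347 - 99192 = -14227 - 99192 = -113419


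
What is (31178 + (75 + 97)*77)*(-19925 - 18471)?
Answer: -1705627112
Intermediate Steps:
(31178 + (75 + 97)*77)*(-19925 - 18471) = (31178 + 172*77)*(-38396) = (31178 + 13244)*(-38396) = 44422*(-38396) = -1705627112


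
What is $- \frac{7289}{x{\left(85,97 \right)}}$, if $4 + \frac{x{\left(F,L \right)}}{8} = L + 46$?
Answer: $- \frac{7289}{1112} \approx -6.5549$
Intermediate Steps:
$x{\left(F,L \right)} = 336 + 8 L$ ($x{\left(F,L \right)} = -32 + 8 \left(L + 46\right) = -32 + 8 \left(46 + L\right) = -32 + \left(368 + 8 L\right) = 336 + 8 L$)
$- \frac{7289}{x{\left(85,97 \right)}} = - \frac{7289}{336 + 8 \cdot 97} = - \frac{7289}{336 + 776} = - \frac{7289}{1112}$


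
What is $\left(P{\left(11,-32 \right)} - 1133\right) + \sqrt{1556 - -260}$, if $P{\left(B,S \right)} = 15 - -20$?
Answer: $-1098 + 2 \sqrt{454} \approx -1055.4$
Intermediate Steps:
$P{\left(B,S \right)} = 35$ ($P{\left(B,S \right)} = 15 + 20 = 35$)
$\left(P{\left(11,-32 \right)} - 1133\right) + \sqrt{1556 - -260} = \left(35 - 1133\right) + \sqrt{1556 - -260} = \left(35 + \left(-1379 + 246\right)\right) + \sqrt{1556 + 260} = \left(35 - 1133\right) + \sqrt{1816} = -1098 + 2 \sqrt{454}$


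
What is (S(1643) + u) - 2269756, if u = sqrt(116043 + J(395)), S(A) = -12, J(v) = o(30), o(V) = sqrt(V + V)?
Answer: -2269768 + sqrt(116043 + 2*sqrt(15)) ≈ -2.2694e+6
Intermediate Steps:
o(V) = sqrt(2)*sqrt(V) (o(V) = sqrt(2*V) = sqrt(2)*sqrt(V))
J(v) = 2*sqrt(15) (J(v) = sqrt(2)*sqrt(30) = 2*sqrt(15))
u = sqrt(116043 + 2*sqrt(15)) ≈ 340.66
(S(1643) + u) - 2269756 = (-12 + sqrt(116043 + 2*sqrt(15))) - 2269756 = -2269768 + sqrt(116043 + 2*sqrt(15))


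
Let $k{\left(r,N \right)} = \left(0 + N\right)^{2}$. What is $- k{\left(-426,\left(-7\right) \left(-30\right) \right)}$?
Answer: $-44100$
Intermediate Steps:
$k{\left(r,N \right)} = N^{2}$
$- k{\left(-426,\left(-7\right) \left(-30\right) \right)} = - \left(\left(-7\right) \left(-30\right)\right)^{2} = - 210^{2} = \left(-1\right) 44100 = -44100$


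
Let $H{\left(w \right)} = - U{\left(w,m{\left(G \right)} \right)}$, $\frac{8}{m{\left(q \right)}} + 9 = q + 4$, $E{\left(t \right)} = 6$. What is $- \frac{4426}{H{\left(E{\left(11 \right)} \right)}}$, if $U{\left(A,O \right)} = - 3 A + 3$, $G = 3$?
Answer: $- \frac{4426}{15} \approx -295.07$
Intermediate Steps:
$m{\left(q \right)} = \frac{8}{-5 + q}$ ($m{\left(q \right)} = \frac{8}{-9 + \left(q + 4\right)} = \frac{8}{-9 + \left(4 + q\right)} = \frac{8}{-5 + q}$)
$U{\left(A,O \right)} = 3 - 3 A$
$H{\left(w \right)} = -3 + 3 w$ ($H{\left(w \right)} = - (3 - 3 w) = -3 + 3 w$)
$- \frac{4426}{H{\left(E{\left(11 \right)} \right)}} = - \frac{4426}{-3 + 3 \cdot 6} = - \frac{4426}{-3 + 18} = - \frac{4426}{15}$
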